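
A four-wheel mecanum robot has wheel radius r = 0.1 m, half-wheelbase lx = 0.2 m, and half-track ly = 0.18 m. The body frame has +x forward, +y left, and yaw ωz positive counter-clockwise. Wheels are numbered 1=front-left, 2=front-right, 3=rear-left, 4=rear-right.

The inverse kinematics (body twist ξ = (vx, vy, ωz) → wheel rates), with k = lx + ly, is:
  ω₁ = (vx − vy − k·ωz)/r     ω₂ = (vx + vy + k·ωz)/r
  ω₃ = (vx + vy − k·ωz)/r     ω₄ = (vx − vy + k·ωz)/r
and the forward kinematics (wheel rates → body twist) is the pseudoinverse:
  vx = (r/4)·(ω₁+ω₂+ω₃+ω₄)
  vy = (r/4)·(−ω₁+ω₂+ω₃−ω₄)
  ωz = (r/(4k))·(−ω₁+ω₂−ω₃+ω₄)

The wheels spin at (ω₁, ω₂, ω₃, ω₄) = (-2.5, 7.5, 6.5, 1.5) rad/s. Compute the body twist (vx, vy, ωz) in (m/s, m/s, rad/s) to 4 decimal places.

(0.3250, 0.3750, 0.3289)

k = lx + ly = 0.2 + 0.18 = 0.3800
ω₁+ω₂+ω₃+ω₄ = 13.0000  →  vx = (0.1/4)·13.0000 = 0.3250
−ω₁+ω₂+ω₃−ω₄ = 15.0000  →  vy = (0.1/4)·15.0000 = 0.3750
−ω₁+ω₂−ω₃+ω₄ = 5.0000  →  ωz = (0.1/1.5200)·5.0000 = 0.3289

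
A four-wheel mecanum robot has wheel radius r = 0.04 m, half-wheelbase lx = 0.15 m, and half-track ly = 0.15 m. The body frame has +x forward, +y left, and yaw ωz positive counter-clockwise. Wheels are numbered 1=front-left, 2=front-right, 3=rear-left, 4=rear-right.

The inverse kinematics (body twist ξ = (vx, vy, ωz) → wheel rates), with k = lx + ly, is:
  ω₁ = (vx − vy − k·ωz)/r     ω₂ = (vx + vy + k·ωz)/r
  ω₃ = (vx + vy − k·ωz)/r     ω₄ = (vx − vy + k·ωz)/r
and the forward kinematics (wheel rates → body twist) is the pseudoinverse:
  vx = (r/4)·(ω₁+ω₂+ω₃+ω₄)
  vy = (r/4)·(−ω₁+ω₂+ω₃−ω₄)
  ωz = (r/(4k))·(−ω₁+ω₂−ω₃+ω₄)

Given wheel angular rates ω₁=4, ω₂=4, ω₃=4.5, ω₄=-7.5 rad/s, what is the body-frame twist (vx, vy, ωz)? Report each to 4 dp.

(0.0500, 0.1200, -0.4000)

k = lx + ly = 0.15 + 0.15 = 0.3000
ω₁+ω₂+ω₃+ω₄ = 5.0000  →  vx = (0.04/4)·5.0000 = 0.0500
−ω₁+ω₂+ω₃−ω₄ = 12.0000  →  vy = (0.04/4)·12.0000 = 0.1200
−ω₁+ω₂−ω₃+ω₄ = -12.0000  →  ωz = (0.04/1.2000)·-12.0000 = -0.4000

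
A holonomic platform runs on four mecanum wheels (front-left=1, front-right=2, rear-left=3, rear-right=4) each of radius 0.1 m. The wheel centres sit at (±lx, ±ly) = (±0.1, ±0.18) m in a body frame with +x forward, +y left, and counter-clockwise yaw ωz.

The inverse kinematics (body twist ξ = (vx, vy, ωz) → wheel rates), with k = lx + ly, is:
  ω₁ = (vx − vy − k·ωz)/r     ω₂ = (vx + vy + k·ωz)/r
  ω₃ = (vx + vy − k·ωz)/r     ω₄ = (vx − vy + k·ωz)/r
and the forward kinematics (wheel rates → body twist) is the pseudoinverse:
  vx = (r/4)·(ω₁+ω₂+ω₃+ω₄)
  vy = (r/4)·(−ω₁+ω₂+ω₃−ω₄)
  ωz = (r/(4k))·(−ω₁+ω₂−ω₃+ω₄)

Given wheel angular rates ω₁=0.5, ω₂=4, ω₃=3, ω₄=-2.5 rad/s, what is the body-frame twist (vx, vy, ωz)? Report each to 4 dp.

k = lx + ly = 0.1 + 0.18 = 0.2800
ω₁+ω₂+ω₃+ω₄ = 5.0000  →  vx = (0.1/4)·5.0000 = 0.1250
−ω₁+ω₂+ω₃−ω₄ = 9.0000  →  vy = (0.1/4)·9.0000 = 0.2250
−ω₁+ω₂−ω₃+ω₄ = -2.0000  →  ωz = (0.1/1.1200)·-2.0000 = -0.1786

(0.1250, 0.2250, -0.1786)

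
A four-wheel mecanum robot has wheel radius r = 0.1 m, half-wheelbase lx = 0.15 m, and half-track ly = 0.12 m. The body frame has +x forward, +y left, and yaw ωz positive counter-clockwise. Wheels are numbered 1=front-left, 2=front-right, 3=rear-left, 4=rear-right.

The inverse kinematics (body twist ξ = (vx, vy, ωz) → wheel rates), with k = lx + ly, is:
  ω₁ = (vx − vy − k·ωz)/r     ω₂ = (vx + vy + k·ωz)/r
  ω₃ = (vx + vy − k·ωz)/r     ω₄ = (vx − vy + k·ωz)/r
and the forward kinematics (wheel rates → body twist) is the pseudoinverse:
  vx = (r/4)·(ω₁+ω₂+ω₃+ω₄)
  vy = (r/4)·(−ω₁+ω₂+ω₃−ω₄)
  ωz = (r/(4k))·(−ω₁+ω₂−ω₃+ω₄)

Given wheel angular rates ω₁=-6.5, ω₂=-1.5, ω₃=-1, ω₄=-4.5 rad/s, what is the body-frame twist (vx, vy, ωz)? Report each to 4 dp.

k = lx + ly = 0.15 + 0.12 = 0.2700
ω₁+ω₂+ω₃+ω₄ = -13.5000  →  vx = (0.1/4)·-13.5000 = -0.3375
−ω₁+ω₂+ω₃−ω₄ = 8.5000  →  vy = (0.1/4)·8.5000 = 0.2125
−ω₁+ω₂−ω₃+ω₄ = 1.5000  →  ωz = (0.1/1.0800)·1.5000 = 0.1389

(-0.3375, 0.2125, 0.1389)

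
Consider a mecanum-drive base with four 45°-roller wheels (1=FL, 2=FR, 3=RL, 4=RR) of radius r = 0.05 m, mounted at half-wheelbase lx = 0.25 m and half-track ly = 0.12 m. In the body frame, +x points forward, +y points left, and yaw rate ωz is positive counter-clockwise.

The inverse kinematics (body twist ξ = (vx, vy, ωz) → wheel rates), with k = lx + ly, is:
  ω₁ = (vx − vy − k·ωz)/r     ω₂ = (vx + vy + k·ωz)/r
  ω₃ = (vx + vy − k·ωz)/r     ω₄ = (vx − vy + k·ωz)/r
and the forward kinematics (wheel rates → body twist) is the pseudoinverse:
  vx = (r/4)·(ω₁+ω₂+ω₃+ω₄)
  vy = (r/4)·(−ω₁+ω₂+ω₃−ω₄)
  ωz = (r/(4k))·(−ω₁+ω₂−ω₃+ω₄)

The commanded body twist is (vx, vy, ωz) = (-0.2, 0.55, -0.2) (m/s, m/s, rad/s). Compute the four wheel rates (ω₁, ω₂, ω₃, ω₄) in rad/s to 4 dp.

k = lx + ly = 0.25 + 0.12 = 0.3700;  k·ωz = 0.3700·-0.2 = -0.0740
ω₁ (FL) = (vx − vy − k·ωz)/r = -0.6760/0.05 = -13.5200
ω₂ (FR) = (vx + vy + k·ωz)/r = 0.2760/0.05 = 5.5200
ω₃ (RL) = (vx + vy − k·ωz)/r = 0.4240/0.05 = 8.4800
ω₄ (RR) = (vx − vy + k·ωz)/r = -0.8240/0.05 = -16.4800

(-13.5200, 5.5200, 8.4800, -16.4800)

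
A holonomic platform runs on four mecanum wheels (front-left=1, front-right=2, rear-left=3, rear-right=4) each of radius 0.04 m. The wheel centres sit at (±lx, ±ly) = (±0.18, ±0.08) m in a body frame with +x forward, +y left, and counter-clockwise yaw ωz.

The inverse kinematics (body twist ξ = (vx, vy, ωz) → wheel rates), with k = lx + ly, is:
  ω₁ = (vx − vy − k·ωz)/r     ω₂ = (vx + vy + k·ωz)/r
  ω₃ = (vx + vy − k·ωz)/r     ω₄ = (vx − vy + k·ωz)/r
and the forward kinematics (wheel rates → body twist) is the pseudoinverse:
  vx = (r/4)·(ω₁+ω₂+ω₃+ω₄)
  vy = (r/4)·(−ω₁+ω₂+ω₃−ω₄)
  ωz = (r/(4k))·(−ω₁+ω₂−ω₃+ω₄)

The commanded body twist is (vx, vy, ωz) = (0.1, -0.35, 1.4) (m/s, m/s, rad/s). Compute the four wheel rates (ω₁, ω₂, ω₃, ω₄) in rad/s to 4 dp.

k = lx + ly = 0.18 + 0.08 = 0.2600;  k·ωz = 0.2600·1.4 = 0.3640
ω₁ (FL) = (vx − vy − k·ωz)/r = 0.0860/0.04 = 2.1500
ω₂ (FR) = (vx + vy + k·ωz)/r = 0.1140/0.04 = 2.8500
ω₃ (RL) = (vx + vy − k·ωz)/r = -0.6140/0.04 = -15.3500
ω₄ (RR) = (vx − vy + k·ωz)/r = 0.8140/0.04 = 20.3500

(2.1500, 2.8500, -15.3500, 20.3500)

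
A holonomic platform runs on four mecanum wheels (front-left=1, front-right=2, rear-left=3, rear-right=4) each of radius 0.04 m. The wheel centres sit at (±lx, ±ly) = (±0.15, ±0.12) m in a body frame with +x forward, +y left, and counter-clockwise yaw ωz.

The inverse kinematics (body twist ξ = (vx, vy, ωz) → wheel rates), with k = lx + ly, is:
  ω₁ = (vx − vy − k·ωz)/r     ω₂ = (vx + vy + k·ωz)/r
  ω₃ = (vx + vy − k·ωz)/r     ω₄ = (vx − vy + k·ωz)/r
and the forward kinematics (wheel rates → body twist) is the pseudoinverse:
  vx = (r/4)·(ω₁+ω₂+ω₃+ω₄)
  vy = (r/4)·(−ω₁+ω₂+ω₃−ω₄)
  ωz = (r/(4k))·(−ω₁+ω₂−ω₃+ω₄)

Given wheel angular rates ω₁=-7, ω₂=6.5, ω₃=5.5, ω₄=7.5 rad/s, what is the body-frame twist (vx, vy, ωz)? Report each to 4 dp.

(0.1250, 0.1150, 0.5741)

k = lx + ly = 0.15 + 0.12 = 0.2700
ω₁+ω₂+ω₃+ω₄ = 12.5000  →  vx = (0.04/4)·12.5000 = 0.1250
−ω₁+ω₂+ω₃−ω₄ = 11.5000  →  vy = (0.04/4)·11.5000 = 0.1150
−ω₁+ω₂−ω₃+ω₄ = 15.5000  →  ωz = (0.04/1.0800)·15.5000 = 0.5741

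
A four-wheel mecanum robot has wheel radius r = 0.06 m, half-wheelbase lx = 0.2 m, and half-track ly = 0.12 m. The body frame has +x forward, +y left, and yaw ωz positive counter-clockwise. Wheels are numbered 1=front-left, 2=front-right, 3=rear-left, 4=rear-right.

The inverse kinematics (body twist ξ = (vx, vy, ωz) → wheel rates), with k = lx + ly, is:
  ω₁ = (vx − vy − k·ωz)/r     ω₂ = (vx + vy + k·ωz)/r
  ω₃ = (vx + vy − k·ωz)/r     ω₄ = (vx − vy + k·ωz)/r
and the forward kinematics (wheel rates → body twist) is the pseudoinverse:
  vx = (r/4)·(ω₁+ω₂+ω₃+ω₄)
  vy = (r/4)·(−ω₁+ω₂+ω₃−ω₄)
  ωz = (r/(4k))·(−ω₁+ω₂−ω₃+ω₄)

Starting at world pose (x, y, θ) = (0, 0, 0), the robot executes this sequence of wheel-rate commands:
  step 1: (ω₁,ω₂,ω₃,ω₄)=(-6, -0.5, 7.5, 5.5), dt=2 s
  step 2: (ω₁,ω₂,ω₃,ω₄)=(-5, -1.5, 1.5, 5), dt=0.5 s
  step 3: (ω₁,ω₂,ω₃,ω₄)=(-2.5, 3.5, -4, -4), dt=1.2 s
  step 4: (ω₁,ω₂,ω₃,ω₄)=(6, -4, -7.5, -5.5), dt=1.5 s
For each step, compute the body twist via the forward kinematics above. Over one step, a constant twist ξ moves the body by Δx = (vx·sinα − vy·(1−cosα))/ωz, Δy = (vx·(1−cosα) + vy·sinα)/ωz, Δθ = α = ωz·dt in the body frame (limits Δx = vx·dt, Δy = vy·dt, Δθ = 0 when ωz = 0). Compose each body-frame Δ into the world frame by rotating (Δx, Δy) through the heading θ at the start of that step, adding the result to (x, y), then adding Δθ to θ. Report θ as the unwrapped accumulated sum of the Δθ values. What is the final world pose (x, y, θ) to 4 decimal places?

step 1: ξ=(vx,vy,ωz)=(0.0975, 0.1125, 0.1641), dt=2.0 → body Δ=(0.1549, 0.2527, 0.3281) → world pose (0.1549, 0.2527, 0.3281)
step 2: ξ=(vx,vy,ωz)=(0.0000, 0.0000, 0.3281), dt=0.5 → body Δ=(0.0000, 0.0000, 0.1641) → world pose (0.1549, 0.2527, 0.4922)
step 3: ξ=(vx,vy,ωz)=(-0.1050, 0.0900, 0.2812), dt=1.2 → body Δ=(-0.1417, 0.0849, 0.3375) → world pose (-0.0100, 0.2606, 0.8297)
step 4: ξ=(vx,vy,ωz)=(-0.1650, -0.1800, -0.3750), dt=1.5 → body Δ=(-0.3086, -0.1882, -0.5625) → world pose (-0.0796, -0.0942, 0.2672)

(-0.0796, -0.0942, 0.2672)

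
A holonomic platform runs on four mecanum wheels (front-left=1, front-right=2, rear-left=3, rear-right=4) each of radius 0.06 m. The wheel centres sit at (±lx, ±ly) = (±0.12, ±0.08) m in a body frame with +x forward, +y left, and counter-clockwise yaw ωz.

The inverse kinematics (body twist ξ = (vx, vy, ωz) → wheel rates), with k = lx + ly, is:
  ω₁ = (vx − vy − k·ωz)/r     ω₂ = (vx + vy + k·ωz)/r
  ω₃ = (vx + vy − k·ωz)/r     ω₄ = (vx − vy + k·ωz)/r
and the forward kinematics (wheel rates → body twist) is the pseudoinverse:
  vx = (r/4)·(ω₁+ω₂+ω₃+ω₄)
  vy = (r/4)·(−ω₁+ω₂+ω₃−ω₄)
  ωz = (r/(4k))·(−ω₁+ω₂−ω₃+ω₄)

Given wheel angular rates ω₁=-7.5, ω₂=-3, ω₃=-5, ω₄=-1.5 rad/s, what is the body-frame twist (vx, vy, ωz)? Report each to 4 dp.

(-0.2550, 0.0150, 0.6000)

k = lx + ly = 0.12 + 0.08 = 0.2000
ω₁+ω₂+ω₃+ω₄ = -17.0000  →  vx = (0.06/4)·-17.0000 = -0.2550
−ω₁+ω₂+ω₃−ω₄ = 1.0000  →  vy = (0.06/4)·1.0000 = 0.0150
−ω₁+ω₂−ω₃+ω₄ = 8.0000  →  ωz = (0.06/0.8000)·8.0000 = 0.6000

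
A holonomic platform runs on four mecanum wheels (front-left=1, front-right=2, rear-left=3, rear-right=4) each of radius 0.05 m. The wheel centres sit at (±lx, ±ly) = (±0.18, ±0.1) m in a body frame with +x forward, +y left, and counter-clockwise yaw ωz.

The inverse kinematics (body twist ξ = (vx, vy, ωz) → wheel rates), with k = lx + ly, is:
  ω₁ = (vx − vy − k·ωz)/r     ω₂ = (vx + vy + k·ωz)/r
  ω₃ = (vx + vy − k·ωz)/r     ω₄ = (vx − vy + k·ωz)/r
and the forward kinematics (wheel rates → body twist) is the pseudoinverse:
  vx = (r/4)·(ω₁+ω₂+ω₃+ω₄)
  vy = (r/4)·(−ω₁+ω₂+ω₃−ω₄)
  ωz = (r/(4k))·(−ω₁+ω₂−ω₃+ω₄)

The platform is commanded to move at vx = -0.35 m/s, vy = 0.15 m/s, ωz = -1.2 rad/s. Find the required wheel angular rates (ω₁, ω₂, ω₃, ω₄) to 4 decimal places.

k = lx + ly = 0.18 + 0.1 = 0.2800;  k·ωz = 0.2800·-1.2 = -0.3360
ω₁ (FL) = (vx − vy − k·ωz)/r = -0.1640/0.05 = -3.2800
ω₂ (FR) = (vx + vy + k·ωz)/r = -0.5360/0.05 = -10.7200
ω₃ (RL) = (vx + vy − k·ωz)/r = 0.1360/0.05 = 2.7200
ω₄ (RR) = (vx − vy + k·ωz)/r = -0.8360/0.05 = -16.7200

(-3.2800, -10.7200, 2.7200, -16.7200)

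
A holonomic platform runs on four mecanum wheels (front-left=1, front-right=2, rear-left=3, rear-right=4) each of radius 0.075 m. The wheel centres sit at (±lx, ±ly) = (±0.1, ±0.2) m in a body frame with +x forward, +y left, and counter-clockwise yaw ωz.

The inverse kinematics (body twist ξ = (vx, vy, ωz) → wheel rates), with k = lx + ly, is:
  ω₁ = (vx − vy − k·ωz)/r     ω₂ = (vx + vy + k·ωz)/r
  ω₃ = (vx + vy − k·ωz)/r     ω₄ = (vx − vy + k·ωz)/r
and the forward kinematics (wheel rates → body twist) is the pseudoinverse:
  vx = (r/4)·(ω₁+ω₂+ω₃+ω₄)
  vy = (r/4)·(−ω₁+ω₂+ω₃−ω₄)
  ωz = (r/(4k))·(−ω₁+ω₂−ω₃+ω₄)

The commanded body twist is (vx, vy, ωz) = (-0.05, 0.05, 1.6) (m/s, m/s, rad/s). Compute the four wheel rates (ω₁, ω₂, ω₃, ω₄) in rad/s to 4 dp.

k = lx + ly = 0.1 + 0.2 = 0.3000;  k·ωz = 0.3000·1.6 = 0.4800
ω₁ (FL) = (vx − vy − k·ωz)/r = -0.5800/0.075 = -7.7333
ω₂ (FR) = (vx + vy + k·ωz)/r = 0.4800/0.075 = 6.4000
ω₃ (RL) = (vx + vy − k·ωz)/r = -0.4800/0.075 = -6.4000
ω₄ (RR) = (vx − vy + k·ωz)/r = 0.3800/0.075 = 5.0667

(-7.7333, 6.4000, -6.4000, 5.0667)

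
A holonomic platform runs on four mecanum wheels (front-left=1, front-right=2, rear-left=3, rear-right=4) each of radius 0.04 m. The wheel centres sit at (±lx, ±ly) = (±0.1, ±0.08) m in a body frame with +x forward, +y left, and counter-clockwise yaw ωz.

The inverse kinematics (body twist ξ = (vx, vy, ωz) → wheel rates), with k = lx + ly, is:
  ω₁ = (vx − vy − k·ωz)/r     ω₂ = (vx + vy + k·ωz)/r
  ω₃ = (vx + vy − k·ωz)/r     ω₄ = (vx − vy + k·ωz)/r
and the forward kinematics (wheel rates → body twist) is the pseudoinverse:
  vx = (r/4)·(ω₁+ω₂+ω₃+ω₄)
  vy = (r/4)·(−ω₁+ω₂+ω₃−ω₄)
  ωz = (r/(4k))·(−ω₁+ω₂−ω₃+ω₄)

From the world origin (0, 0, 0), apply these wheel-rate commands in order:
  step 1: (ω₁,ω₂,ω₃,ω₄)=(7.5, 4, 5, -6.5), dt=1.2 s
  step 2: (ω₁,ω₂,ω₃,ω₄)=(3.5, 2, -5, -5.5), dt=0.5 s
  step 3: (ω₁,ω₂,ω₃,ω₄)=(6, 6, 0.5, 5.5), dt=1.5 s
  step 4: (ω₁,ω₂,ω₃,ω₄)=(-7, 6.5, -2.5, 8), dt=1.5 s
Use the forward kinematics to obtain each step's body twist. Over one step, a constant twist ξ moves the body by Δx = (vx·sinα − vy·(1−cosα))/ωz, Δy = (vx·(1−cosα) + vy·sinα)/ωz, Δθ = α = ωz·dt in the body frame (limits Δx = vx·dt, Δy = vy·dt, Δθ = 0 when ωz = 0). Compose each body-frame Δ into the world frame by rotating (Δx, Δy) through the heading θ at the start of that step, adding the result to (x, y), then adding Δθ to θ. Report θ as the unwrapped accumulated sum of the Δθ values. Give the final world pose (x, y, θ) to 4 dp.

(0.2952, -0.1480, 1.3611)

step 1: ξ=(vx,vy,ωz)=(0.1000, 0.0800, -0.8333), dt=1.2 → body Δ=(0.1451, 0.0256, -1.0000) → world pose (0.1451, 0.0256, -1.0000)
step 2: ξ=(vx,vy,ωz)=(-0.0500, -0.0100, -0.1111), dt=0.5 → body Δ=(-0.0251, -0.0043, -0.0556) → world pose (0.1279, 0.0444, -1.0556)
step 3: ξ=(vx,vy,ωz)=(0.1800, -0.0500, 0.2778), dt=1.5 → body Δ=(0.2777, -0.0174, 0.4167) → world pose (0.2496, -0.2058, -0.6389)
step 4: ξ=(vx,vy,ωz)=(0.0500, 0.0300, 1.3333), dt=1.5 → body Δ=(0.0022, 0.0736, 2.0000) → world pose (0.2952, -0.1480, 1.3611)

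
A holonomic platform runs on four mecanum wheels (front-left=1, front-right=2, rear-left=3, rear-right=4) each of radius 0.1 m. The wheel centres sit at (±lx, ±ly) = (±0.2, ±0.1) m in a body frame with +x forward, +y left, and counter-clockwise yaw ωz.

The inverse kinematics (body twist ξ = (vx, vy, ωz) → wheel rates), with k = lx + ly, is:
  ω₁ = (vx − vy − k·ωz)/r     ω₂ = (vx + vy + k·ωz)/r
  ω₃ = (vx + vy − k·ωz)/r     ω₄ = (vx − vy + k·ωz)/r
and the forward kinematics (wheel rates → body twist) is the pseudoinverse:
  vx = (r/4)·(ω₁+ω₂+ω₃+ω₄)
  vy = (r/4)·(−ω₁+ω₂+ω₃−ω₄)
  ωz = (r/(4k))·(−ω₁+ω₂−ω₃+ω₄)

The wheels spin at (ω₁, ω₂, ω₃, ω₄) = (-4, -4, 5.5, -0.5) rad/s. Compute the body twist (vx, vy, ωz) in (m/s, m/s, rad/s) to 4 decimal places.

k = lx + ly = 0.2 + 0.1 = 0.3000
ω₁+ω₂+ω₃+ω₄ = -3.0000  →  vx = (0.1/4)·-3.0000 = -0.0750
−ω₁+ω₂+ω₃−ω₄ = 6.0000  →  vy = (0.1/4)·6.0000 = 0.1500
−ω₁+ω₂−ω₃+ω₄ = -6.0000  →  ωz = (0.1/1.2000)·-6.0000 = -0.5000

(-0.0750, 0.1500, -0.5000)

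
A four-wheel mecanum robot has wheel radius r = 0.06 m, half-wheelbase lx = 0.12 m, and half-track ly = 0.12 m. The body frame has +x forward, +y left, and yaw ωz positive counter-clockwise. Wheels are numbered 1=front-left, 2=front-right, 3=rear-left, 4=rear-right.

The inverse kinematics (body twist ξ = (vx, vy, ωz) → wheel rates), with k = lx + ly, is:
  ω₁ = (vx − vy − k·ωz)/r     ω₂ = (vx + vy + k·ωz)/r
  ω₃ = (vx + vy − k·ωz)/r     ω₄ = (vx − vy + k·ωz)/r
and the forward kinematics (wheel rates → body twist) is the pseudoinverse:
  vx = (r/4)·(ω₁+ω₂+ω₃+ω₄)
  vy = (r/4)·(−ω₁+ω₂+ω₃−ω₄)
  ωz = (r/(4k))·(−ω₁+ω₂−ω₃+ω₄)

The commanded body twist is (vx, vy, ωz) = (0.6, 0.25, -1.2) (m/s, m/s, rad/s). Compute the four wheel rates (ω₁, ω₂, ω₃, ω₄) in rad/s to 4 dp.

k = lx + ly = 0.12 + 0.12 = 0.2400;  k·ωz = 0.2400·-1.2 = -0.2880
ω₁ (FL) = (vx − vy − k·ωz)/r = 0.6380/0.06 = 10.6333
ω₂ (FR) = (vx + vy + k·ωz)/r = 0.5620/0.06 = 9.3667
ω₃ (RL) = (vx + vy − k·ωz)/r = 1.1380/0.06 = 18.9667
ω₄ (RR) = (vx − vy + k·ωz)/r = 0.0620/0.06 = 1.0333

(10.6333, 9.3667, 18.9667, 1.0333)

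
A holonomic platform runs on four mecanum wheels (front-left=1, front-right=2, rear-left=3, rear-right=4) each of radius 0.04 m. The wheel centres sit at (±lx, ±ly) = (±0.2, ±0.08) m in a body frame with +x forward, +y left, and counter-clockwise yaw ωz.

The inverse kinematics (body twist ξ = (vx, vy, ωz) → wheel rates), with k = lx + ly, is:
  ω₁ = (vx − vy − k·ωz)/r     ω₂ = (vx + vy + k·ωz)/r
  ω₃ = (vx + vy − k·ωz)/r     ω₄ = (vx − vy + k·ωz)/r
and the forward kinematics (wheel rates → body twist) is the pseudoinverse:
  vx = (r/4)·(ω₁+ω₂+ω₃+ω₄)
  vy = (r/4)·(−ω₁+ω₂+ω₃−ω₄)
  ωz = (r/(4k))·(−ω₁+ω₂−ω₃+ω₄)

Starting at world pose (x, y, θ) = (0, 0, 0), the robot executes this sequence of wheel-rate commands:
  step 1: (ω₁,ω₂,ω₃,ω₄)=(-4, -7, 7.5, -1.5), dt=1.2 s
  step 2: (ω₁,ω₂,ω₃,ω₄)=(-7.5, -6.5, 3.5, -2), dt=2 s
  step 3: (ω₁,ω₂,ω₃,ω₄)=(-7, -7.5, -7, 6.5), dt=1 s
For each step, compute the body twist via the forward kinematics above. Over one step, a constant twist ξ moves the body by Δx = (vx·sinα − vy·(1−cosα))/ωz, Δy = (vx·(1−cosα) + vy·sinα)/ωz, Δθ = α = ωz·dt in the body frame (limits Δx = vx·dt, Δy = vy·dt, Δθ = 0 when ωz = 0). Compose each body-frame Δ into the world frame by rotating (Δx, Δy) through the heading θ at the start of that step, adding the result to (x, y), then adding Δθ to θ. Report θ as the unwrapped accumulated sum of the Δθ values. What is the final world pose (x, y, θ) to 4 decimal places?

(-0.3539, 0.3107, -0.3714)

step 1: ξ=(vx,vy,ωz)=(-0.0500, 0.0600, -0.4286), dt=1.2 → body Δ=(-0.0393, 0.0840, -0.5143) → world pose (-0.0393, 0.0840, -0.5143)
step 2: ξ=(vx,vy,ωz)=(-0.1250, 0.0650, -0.1607), dt=2.0 → body Δ=(-0.2250, 0.1676, -0.3214) → world pose (-0.1527, 0.3406, -0.8357)
step 3: ξ=(vx,vy,ωz)=(-0.1500, -0.1400, 0.4643), dt=1.0 → body Δ=(-0.1127, -0.1692, 0.4643) → world pose (-0.3539, 0.3107, -0.3714)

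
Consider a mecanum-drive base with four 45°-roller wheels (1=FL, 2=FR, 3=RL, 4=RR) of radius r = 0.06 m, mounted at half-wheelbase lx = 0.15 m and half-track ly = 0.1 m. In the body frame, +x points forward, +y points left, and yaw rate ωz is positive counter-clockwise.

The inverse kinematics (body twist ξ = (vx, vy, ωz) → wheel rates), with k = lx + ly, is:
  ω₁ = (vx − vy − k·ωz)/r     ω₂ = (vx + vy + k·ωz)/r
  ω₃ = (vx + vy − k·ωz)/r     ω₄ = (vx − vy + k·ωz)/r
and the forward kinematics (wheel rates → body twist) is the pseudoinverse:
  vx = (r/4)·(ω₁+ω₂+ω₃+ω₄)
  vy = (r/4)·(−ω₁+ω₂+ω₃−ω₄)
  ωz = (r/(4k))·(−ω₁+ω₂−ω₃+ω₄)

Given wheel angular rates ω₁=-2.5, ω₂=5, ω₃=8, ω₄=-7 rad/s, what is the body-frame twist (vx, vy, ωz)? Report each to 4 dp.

k = lx + ly = 0.15 + 0.1 = 0.2500
ω₁+ω₂+ω₃+ω₄ = 3.5000  →  vx = (0.06/4)·3.5000 = 0.0525
−ω₁+ω₂+ω₃−ω₄ = 22.5000  →  vy = (0.06/4)·22.5000 = 0.3375
−ω₁+ω₂−ω₃+ω₄ = -7.5000  →  ωz = (0.06/1.0000)·-7.5000 = -0.4500

(0.0525, 0.3375, -0.4500)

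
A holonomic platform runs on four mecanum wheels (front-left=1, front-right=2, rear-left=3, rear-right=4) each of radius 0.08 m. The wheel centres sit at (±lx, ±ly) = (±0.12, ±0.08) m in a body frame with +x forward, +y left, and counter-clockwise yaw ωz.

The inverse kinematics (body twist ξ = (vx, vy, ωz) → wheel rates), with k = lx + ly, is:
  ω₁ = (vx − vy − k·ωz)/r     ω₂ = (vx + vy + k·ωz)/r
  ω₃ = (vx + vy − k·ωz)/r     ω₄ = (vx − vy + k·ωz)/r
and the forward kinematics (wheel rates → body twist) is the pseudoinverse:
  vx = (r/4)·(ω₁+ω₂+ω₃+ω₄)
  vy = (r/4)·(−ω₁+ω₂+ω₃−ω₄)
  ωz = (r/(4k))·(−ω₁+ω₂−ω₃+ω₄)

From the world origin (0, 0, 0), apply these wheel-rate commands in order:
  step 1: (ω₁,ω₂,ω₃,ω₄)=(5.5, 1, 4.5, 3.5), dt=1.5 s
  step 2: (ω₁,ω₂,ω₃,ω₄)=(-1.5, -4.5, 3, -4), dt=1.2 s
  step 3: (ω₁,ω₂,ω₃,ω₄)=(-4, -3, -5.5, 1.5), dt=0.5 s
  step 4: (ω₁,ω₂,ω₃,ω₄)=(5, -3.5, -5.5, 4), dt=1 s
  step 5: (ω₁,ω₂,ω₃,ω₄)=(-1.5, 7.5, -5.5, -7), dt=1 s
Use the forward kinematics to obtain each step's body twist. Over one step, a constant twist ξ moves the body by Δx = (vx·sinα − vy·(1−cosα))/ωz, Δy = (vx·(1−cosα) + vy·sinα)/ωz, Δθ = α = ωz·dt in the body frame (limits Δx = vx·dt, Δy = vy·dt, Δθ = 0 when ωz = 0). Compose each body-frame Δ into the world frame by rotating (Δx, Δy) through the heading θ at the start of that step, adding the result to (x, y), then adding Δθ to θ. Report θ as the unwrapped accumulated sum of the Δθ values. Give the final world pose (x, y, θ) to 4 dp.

(0.1581, 0.2285, -0.7750)

step 1: ξ=(vx,vy,ωz)=(0.2900, -0.0700, -0.5500), dt=1.5 → body Δ=(0.3464, -0.2630, -0.8250) → world pose (0.3464, -0.2630, -0.8250)
step 2: ξ=(vx,vy,ωz)=(-0.1400, 0.0800, -1.0000), dt=1.2 → body Δ=(-0.0795, 0.1638, -1.2000) → world pose (0.4128, -0.0934, -2.0250)
step 3: ξ=(vx,vy,ωz)=(-0.2200, -0.1200, 0.8000), dt=0.5 → body Δ=(-0.0952, -0.0801, 0.4000) → world pose (0.3826, 0.0273, -1.6250)
step 4: ξ=(vx,vy,ωz)=(0.0000, -0.3600, 0.1000), dt=1.0 → body Δ=(0.0180, -0.3594, 0.1000) → world pose (0.0228, 0.0288, -1.5250)
step 5: ξ=(vx,vy,ωz)=(-0.1300, 0.2100, 0.7500), dt=1.0 → body Δ=(-0.1933, 0.1444, 0.7500) → world pose (0.1581, 0.2285, -0.7750)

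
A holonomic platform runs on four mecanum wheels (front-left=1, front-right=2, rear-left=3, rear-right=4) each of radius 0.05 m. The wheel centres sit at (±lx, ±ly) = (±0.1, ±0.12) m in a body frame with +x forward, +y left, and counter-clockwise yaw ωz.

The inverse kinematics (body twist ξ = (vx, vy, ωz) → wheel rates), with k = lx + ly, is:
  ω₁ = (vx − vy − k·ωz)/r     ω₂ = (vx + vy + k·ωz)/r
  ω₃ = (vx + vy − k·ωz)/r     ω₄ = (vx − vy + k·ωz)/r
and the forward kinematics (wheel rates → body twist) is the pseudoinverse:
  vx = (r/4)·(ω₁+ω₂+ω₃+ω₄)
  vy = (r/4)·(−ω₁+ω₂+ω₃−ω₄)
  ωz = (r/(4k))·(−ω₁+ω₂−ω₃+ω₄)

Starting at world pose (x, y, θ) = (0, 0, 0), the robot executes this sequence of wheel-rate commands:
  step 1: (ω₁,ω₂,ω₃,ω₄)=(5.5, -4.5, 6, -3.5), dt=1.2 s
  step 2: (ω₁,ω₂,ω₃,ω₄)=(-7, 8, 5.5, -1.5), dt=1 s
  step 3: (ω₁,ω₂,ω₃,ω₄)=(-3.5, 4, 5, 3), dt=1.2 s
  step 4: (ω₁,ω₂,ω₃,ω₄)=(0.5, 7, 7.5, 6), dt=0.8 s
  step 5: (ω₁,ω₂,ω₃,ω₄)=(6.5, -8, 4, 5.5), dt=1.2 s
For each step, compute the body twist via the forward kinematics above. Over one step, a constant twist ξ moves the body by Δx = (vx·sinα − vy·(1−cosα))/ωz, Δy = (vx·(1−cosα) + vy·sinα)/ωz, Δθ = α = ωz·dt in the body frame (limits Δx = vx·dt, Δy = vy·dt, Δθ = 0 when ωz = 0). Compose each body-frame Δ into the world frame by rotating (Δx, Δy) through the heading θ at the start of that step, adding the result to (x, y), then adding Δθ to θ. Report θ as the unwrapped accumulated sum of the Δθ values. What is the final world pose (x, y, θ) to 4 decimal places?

step 1: ξ=(vx,vy,ωz)=(0.0438, -0.0062, -1.1080), dt=1.2 → body Δ=(0.0341, -0.0355, -1.3295) → world pose (0.0341, -0.0355, -1.3295)
step 2: ξ=(vx,vy,ωz)=(0.0625, 0.2750, 0.4545), dt=1.0 → body Δ=(-0.0011, 0.2796, 0.4545) → world pose (0.3053, 0.0323, -0.8750)
step 3: ξ=(vx,vy,ωz)=(0.1063, 0.1187, 0.3125), dt=1.2 → body Δ=(0.0981, 0.1628, 0.3750) → world pose (0.4932, 0.0613, -0.5000)
step 4: ξ=(vx,vy,ωz)=(0.2625, 0.1000, 0.2841), dt=0.8 → body Δ=(0.1991, 0.1031, 0.2273) → world pose (0.7173, 0.0563, -0.2727)
step 5: ξ=(vx,vy,ωz)=(0.1000, -0.2000, -0.7386), dt=1.2 → body Δ=(0.0053, -0.2596, -0.8864) → world pose (0.6525, -0.1951, -1.1591)

(0.6525, -0.1951, -1.1591)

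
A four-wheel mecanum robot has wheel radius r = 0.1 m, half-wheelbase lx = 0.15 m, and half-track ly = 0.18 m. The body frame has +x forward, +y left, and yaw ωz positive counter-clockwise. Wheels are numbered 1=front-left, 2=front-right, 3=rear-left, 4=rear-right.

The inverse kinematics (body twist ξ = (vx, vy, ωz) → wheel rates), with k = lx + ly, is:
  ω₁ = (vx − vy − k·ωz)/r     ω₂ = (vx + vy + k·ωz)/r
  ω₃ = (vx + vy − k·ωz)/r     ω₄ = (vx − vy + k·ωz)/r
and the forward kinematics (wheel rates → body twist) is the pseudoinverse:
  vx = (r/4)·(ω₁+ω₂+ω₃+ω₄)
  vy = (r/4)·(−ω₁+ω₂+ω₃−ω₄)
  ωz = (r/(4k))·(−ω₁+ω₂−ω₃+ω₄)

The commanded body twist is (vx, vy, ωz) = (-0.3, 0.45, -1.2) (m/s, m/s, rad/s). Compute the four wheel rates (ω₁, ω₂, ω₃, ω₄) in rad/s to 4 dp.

k = lx + ly = 0.15 + 0.18 = 0.3300;  k·ωz = 0.3300·-1.2 = -0.3960
ω₁ (FL) = (vx − vy − k·ωz)/r = -0.3540/0.1 = -3.5400
ω₂ (FR) = (vx + vy + k·ωz)/r = -0.2460/0.1 = -2.4600
ω₃ (RL) = (vx + vy − k·ωz)/r = 0.5460/0.1 = 5.4600
ω₄ (RR) = (vx − vy + k·ωz)/r = -1.1460/0.1 = -11.4600

(-3.5400, -2.4600, 5.4600, -11.4600)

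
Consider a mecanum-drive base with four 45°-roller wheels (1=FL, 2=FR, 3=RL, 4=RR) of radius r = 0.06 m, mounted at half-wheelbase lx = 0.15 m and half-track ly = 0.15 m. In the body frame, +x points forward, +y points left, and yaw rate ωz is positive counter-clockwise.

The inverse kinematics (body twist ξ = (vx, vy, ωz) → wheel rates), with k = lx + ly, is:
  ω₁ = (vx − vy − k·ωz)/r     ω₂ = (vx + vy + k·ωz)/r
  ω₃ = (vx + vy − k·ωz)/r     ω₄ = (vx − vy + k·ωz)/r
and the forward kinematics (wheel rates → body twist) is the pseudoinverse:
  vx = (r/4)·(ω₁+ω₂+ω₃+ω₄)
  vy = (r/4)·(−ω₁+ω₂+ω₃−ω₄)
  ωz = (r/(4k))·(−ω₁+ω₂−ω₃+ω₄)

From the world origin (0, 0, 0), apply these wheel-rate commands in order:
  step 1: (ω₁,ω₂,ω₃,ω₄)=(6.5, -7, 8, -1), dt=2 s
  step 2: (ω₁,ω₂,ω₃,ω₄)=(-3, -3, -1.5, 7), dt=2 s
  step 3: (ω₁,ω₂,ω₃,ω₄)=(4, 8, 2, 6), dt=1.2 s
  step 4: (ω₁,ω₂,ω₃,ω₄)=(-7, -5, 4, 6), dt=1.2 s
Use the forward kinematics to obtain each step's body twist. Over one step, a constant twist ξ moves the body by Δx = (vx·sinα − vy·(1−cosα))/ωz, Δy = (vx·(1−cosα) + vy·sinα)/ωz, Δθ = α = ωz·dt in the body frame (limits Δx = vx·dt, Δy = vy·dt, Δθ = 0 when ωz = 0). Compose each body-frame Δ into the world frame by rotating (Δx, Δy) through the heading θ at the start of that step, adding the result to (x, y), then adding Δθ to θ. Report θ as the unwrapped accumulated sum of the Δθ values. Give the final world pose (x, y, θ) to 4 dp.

(-0.1487, -0.4126, -0.6800)

step 1: ξ=(vx,vy,ωz)=(0.0975, -0.0675, -1.1250), dt=2.0 → body Δ=(-0.0303, -0.1878, -2.2500) → world pose (-0.0303, -0.1878, -2.2500)
step 2: ξ=(vx,vy,ωz)=(-0.0075, -0.1275, 0.4250), dt=2.0 → body Δ=(0.0887, -0.2314, 0.8500) → world pose (-0.2660, -0.1115, -1.4000)
step 3: ξ=(vx,vy,ωz)=(0.3000, 0.0000, 0.4000), dt=1.2 → body Δ=(0.3463, 0.0848, 0.4800) → world pose (-0.1237, -0.4384, -0.9200)
step 4: ξ=(vx,vy,ωz)=(-0.0300, 0.0000, 0.2000), dt=1.2 → body Δ=(-0.0357, -0.0043, 0.2400) → world pose (-0.1487, -0.4126, -0.6800)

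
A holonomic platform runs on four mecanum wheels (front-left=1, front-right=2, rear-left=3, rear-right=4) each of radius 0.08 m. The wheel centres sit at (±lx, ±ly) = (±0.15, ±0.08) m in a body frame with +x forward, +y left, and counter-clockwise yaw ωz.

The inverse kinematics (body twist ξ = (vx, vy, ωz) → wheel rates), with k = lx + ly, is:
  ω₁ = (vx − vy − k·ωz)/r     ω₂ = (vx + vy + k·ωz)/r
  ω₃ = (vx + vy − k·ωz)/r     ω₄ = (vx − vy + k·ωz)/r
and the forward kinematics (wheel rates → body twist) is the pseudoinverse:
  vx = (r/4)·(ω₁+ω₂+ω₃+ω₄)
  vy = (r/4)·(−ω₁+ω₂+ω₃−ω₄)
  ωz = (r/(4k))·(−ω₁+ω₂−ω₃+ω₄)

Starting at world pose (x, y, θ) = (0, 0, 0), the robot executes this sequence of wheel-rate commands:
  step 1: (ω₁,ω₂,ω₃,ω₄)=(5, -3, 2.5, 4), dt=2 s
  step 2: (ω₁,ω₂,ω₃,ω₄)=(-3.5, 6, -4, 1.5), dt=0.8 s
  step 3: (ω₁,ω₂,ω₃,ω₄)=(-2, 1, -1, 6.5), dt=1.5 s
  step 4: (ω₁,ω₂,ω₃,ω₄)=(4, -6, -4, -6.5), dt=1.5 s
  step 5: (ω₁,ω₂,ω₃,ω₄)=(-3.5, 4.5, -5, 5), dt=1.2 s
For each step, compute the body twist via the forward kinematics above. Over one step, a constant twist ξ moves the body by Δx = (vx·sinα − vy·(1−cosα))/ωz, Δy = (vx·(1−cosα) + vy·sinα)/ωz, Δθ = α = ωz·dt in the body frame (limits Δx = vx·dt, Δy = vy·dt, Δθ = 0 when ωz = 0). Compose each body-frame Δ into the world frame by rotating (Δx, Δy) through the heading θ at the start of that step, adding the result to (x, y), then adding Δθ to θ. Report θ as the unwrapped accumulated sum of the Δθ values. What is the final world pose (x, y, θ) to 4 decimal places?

(0.1191, -0.8123, 1.5304)

step 1: ξ=(vx,vy,ωz)=(0.1700, -0.1900, -0.5652), dt=2.0 → body Δ=(0.0792, -0.4766, -1.1304) → world pose (0.0792, -0.4766, -1.1304)
step 2: ξ=(vx,vy,ωz)=(0.0000, 0.0800, 1.3043), dt=0.8 → body Δ=(-0.0305, 0.0530, 1.0435) → world pose (0.1142, -0.4265, -0.0870)
step 3: ξ=(vx,vy,ωz)=(0.0900, -0.0900, 0.9130), dt=1.5 → body Δ=(0.1755, -0.0177, 1.3696) → world pose (0.2874, -0.4594, 1.2826)
step 4: ξ=(vx,vy,ωz)=(-0.2500, -0.1500, -1.0870), dt=1.5 → body Δ=(-0.3758, 0.1060, -1.6304) → world pose (0.0790, -0.7896, -0.3478)
step 5: ξ=(vx,vy,ωz)=(0.0200, -0.0400, 1.5652), dt=1.2 → body Δ=(0.0455, -0.0077, 1.8783) → world pose (0.1191, -0.8123, 1.5304)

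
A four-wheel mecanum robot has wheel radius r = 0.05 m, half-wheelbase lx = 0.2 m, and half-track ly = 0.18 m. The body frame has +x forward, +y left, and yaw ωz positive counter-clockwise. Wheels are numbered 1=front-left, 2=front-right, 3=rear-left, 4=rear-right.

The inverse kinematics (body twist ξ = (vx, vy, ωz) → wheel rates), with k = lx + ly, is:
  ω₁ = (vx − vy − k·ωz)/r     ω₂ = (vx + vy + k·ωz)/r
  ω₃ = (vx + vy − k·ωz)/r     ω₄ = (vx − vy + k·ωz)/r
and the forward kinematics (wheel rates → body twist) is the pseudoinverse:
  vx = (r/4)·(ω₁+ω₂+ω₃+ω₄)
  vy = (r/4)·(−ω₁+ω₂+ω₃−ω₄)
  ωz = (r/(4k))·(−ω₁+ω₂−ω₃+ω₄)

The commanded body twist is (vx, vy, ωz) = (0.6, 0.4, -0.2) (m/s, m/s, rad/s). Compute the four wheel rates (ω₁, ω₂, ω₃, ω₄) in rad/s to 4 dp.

(5.5200, 18.4800, 21.5200, 2.4800)

k = lx + ly = 0.2 + 0.18 = 0.3800;  k·ωz = 0.3800·-0.2 = -0.0760
ω₁ (FL) = (vx − vy − k·ωz)/r = 0.2760/0.05 = 5.5200
ω₂ (FR) = (vx + vy + k·ωz)/r = 0.9240/0.05 = 18.4800
ω₃ (RL) = (vx + vy − k·ωz)/r = 1.0760/0.05 = 21.5200
ω₄ (RR) = (vx − vy + k·ωz)/r = 0.1240/0.05 = 2.4800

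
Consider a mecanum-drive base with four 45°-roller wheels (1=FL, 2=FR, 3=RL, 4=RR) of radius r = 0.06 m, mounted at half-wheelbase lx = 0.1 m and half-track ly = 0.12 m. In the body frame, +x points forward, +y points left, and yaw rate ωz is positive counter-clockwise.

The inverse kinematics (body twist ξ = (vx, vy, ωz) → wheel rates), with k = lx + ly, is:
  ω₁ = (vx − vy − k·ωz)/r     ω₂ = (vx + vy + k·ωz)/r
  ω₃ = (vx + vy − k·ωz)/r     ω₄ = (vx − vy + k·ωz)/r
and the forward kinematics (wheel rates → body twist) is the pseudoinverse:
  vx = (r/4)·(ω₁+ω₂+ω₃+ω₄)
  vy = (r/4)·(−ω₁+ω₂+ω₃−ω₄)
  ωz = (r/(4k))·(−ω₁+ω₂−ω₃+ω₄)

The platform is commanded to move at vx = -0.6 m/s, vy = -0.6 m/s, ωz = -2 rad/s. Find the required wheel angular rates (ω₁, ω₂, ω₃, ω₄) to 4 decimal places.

(7.3333, -27.3333, -12.6667, -7.3333)

k = lx + ly = 0.1 + 0.12 = 0.2200;  k·ωz = 0.2200·-2 = -0.4400
ω₁ (FL) = (vx − vy − k·ωz)/r = 0.4400/0.06 = 7.3333
ω₂ (FR) = (vx + vy + k·ωz)/r = -1.6400/0.06 = -27.3333
ω₃ (RL) = (vx + vy − k·ωz)/r = -0.7600/0.06 = -12.6667
ω₄ (RR) = (vx − vy + k·ωz)/r = -0.4400/0.06 = -7.3333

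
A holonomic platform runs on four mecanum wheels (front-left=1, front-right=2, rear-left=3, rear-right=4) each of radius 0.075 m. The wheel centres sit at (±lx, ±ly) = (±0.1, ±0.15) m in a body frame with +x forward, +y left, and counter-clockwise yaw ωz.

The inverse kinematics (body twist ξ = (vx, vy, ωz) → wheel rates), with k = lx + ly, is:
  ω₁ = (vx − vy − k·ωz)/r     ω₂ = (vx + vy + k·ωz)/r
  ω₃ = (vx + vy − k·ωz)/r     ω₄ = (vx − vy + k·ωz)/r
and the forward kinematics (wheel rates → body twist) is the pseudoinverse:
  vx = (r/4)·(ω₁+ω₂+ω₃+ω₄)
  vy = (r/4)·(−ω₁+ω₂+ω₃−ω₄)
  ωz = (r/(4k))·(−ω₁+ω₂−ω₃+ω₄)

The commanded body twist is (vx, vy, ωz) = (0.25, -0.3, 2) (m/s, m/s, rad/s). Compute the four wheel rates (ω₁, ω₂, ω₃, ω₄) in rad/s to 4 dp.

k = lx + ly = 0.1 + 0.15 = 0.2500;  k·ωz = 0.2500·2 = 0.5000
ω₁ (FL) = (vx − vy − k·ωz)/r = 0.0500/0.075 = 0.6667
ω₂ (FR) = (vx + vy + k·ωz)/r = 0.4500/0.075 = 6.0000
ω₃ (RL) = (vx + vy − k·ωz)/r = -0.5500/0.075 = -7.3333
ω₄ (RR) = (vx − vy + k·ωz)/r = 1.0500/0.075 = 14.0000

(0.6667, 6.0000, -7.3333, 14.0000)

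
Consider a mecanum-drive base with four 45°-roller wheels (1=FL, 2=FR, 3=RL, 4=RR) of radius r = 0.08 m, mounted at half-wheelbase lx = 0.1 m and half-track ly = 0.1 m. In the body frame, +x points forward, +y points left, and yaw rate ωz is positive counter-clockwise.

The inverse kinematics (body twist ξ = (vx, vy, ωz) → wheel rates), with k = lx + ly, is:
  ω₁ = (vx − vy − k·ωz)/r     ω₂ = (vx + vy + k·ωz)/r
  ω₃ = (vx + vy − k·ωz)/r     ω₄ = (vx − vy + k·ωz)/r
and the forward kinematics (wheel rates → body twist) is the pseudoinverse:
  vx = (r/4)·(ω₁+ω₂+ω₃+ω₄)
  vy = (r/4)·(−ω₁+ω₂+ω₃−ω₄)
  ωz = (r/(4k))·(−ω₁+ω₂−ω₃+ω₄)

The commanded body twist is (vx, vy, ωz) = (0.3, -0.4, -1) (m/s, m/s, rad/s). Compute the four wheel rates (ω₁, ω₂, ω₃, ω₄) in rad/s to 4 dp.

k = lx + ly = 0.1 + 0.1 = 0.2000;  k·ωz = 0.2000·-1 = -0.2000
ω₁ (FL) = (vx − vy − k·ωz)/r = 0.9000/0.08 = 11.2500
ω₂ (FR) = (vx + vy + k·ωz)/r = -0.3000/0.08 = -3.7500
ω₃ (RL) = (vx + vy − k·ωz)/r = 0.1000/0.08 = 1.2500
ω₄ (RR) = (vx − vy + k·ωz)/r = 0.5000/0.08 = 6.2500

(11.2500, -3.7500, 1.2500, 6.2500)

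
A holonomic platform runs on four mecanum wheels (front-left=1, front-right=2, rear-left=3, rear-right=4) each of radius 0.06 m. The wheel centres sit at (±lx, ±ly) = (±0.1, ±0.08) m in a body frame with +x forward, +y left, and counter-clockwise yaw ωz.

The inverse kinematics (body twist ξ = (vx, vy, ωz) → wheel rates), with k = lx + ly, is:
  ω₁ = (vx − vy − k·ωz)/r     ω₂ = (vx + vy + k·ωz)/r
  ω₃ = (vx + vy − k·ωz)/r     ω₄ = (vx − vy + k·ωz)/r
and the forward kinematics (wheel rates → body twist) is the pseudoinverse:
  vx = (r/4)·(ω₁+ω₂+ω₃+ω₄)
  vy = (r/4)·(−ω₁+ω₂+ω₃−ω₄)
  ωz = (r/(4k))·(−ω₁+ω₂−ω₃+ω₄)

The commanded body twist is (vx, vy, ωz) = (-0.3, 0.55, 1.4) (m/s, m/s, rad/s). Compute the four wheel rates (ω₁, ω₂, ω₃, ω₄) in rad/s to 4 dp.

(-18.3667, 8.3667, -0.0333, -9.9667)

k = lx + ly = 0.1 + 0.08 = 0.1800;  k·ωz = 0.1800·1.4 = 0.2520
ω₁ (FL) = (vx − vy − k·ωz)/r = -1.1020/0.06 = -18.3667
ω₂ (FR) = (vx + vy + k·ωz)/r = 0.5020/0.06 = 8.3667
ω₃ (RL) = (vx + vy − k·ωz)/r = -0.0020/0.06 = -0.0333
ω₄ (RR) = (vx − vy + k·ωz)/r = -0.5980/0.06 = -9.9667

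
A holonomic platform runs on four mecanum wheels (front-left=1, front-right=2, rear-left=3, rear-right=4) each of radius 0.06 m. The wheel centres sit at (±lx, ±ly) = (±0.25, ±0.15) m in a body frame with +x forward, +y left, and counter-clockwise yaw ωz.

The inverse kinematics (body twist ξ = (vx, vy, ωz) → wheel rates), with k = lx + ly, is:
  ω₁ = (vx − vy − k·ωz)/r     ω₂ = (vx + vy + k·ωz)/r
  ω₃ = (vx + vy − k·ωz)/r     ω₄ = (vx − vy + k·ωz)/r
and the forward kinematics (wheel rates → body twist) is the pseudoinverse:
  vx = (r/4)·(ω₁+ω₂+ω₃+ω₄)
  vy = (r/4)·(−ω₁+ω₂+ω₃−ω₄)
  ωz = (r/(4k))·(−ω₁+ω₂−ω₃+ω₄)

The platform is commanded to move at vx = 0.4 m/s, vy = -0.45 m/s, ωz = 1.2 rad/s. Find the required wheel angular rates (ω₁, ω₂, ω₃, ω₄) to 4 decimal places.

(6.1667, 7.1667, -8.8333, 22.1667)

k = lx + ly = 0.25 + 0.15 = 0.4000;  k·ωz = 0.4000·1.2 = 0.4800
ω₁ (FL) = (vx − vy − k·ωz)/r = 0.3700/0.06 = 6.1667
ω₂ (FR) = (vx + vy + k·ωz)/r = 0.4300/0.06 = 7.1667
ω₃ (RL) = (vx + vy − k·ωz)/r = -0.5300/0.06 = -8.8333
ω₄ (RR) = (vx − vy + k·ωz)/r = 1.3300/0.06 = 22.1667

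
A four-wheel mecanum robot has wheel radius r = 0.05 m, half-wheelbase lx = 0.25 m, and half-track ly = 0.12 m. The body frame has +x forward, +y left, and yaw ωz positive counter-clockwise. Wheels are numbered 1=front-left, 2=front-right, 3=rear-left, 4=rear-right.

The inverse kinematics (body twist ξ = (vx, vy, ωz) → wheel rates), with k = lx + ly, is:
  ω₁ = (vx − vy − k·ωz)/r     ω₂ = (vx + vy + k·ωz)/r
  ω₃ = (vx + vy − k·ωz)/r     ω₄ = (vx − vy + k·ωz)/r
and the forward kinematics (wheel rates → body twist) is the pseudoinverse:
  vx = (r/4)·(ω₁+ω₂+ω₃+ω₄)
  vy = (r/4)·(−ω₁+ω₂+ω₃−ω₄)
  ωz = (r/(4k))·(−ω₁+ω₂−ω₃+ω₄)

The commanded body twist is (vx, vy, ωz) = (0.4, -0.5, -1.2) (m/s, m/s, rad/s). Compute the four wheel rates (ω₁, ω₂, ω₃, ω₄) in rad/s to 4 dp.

(26.8800, -10.8800, 6.8800, 9.1200)

k = lx + ly = 0.25 + 0.12 = 0.3700;  k·ωz = 0.3700·-1.2 = -0.4440
ω₁ (FL) = (vx − vy − k·ωz)/r = 1.3440/0.05 = 26.8800
ω₂ (FR) = (vx + vy + k·ωz)/r = -0.5440/0.05 = -10.8800
ω₃ (RL) = (vx + vy − k·ωz)/r = 0.3440/0.05 = 6.8800
ω₄ (RR) = (vx − vy + k·ωz)/r = 0.4560/0.05 = 9.1200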